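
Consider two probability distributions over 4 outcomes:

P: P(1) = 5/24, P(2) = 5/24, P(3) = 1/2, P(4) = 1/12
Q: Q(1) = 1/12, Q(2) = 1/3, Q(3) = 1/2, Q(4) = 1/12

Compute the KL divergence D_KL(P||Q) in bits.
0.1341 bits

D_KL(P||Q) = Σ P(x) log₂(P(x)/Q(x))

Computing term by term:
  P(1)·log₂(P(1)/Q(1)) = (5/24)·log₂((5/24)/(1/12)) = 0.27540
  P(2)·log₂(P(2)/Q(2)) = (5/24)·log₂((5/24)/(1/3)) = -0.14126
  P(3)·log₂(P(3)/Q(3)) = (1/2)·log₂((1/2)/(1/2)) = 0.00000
  P(4)·log₂(P(4)/Q(4)) = (1/12)·log₂((1/12)/(1/12)) = 0.00000

D_KL(P||Q) = 0.27540 - 0.14126 + 0.00000 + 0.00000 = 0.13414 ≈ 0.1341 bits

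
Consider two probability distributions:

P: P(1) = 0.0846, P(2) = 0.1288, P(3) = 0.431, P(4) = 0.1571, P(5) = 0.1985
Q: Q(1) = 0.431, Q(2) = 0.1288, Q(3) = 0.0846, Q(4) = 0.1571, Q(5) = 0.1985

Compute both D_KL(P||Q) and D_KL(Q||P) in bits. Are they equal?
D_KL(P||Q) = 0.8137 bits, D_KL(Q||P) = 0.8137 bits. Yes, in this case they are equal (although KL divergence is not symmetric in general).

D_KL(P||Q) = Σ P(x) log₂(P(x)/Q(x))

Computing term by term:
  P(1)·log₂(P(1)/Q(1)) = 0.0846·log₂(0.0846/0.431) = -0.19872
  P(2)·log₂(P(2)/Q(2)) = 0.1288·log₂(0.1288/0.1288) = 0.00000
  P(3)·log₂(P(3)/Q(3)) = 0.431·log₂(0.431/0.0846) = 1.01240
  P(4)·log₂(P(4)/Q(4)) = 0.1571·log₂(0.1571/0.1571) = 0.00000
  P(5)·log₂(P(5)/Q(5)) = 0.1985·log₂(0.1985/0.1985) = 0.00000

D_KL(P||Q) = -0.19872 + 0.00000 + 1.01240 + 0.00000 + 0.00000 = 0.81368 ≈ 0.8137 bits

D_KL(Q||P) = Σ Q(x) log₂(Q(x)/P(x))

Computing term by term:
  Q(1)·log₂(Q(1)/P(1)) = 0.431·log₂(0.431/0.0846) = 1.01240
  Q(2)·log₂(Q(2)/P(2)) = 0.1288·log₂(0.1288/0.1288) = 0.00000
  Q(3)·log₂(Q(3)/P(3)) = 0.0846·log₂(0.0846/0.431) = -0.19872
  Q(4)·log₂(Q(4)/P(4)) = 0.1571·log₂(0.1571/0.1571) = 0.00000
  Q(5)·log₂(Q(5)/P(5)) = 0.1985·log₂(0.1985/0.1985) = 0.00000

D_KL(Q||P) = 1.01240 + 0.00000 - 0.19872 + 0.00000 + 0.00000 = 0.81368 ≈ 0.8137 bits

These ARE equal here. Q is P with outcomes relabeled (Q(1) = P(3), Q(3) = P(1)) by a relabeling that is its own inverse, so the two sums contain exactly the same terms in a different order. This is a special case — KL divergence is not symmetric in general: D_KL(P||Q) ≠ D_KL(Q||P) for most P, Q.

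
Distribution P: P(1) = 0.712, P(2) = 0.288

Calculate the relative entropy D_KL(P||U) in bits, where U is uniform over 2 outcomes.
0.1339 bits

U(i) = 1/2 for all i

D_KL(P||U) = Σ P(x) log₂(P(x) / (1/2))
           = Σ P(x) log₂(P(x)) + log₂(2)
           = log₂(2) - H(P)

H(P) = -Σ P(x) log₂(P(x)):
  -P(1)·log₂(P(1)) = -(0.712)·log₂(0.712) = 0.34892
  -P(2)·log₂(P(2)) = -(0.288)·log₂(0.288) = 0.51721
H(P) = 0.34892 + 0.51721 = 0.86613 bits

log₂(2) = 1.00000 bits

D_KL(P||U) = 1.00000 - 0.86613 = 0.13387 ≈ 0.1339 bits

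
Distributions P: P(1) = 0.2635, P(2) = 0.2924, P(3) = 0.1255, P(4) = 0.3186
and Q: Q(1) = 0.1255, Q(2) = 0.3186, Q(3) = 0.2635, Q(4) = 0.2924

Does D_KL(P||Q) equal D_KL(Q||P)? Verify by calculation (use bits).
D_KL(P||Q) = 0.1509 bits, D_KL(Q||P) = 0.1509 bits. Yes — for this pair D_KL(P||Q) = D_KL(Q||P).

D_KL(P||Q) = Σ P(x) log₂(P(x)/Q(x))

Computing term by term:
  P(1)·log₂(P(1)/Q(1)) = 0.2635·log₂(0.2635/0.1255) = 0.28198
  P(2)·log₂(P(2)/Q(2)) = 0.2924·log₂(0.2924/0.3186) = -0.03620
  P(3)·log₂(P(3)/Q(3)) = 0.1255·log₂(0.1255/0.2635) = -0.13430
  P(4)·log₂(P(4)/Q(4)) = 0.3186·log₂(0.3186/0.2924) = 0.03944

D_KL(P||Q) = 0.28198 - 0.03620 - 0.13430 + 0.03944 = 0.15092 ≈ 0.1509 bits

D_KL(Q||P) = Σ Q(x) log₂(Q(x)/P(x))

Computing term by term:
  Q(1)·log₂(Q(1)/P(1)) = 0.1255·log₂(0.1255/0.2635) = -0.13430
  Q(2)·log₂(Q(2)/P(2)) = 0.3186·log₂(0.3186/0.2924) = 0.03944
  Q(3)·log₂(Q(3)/P(3)) = 0.2635·log₂(0.2635/0.1255) = 0.28198
  Q(4)·log₂(Q(4)/P(4)) = 0.2924·log₂(0.2924/0.3186) = -0.03620

D_KL(Q||P) = -0.13430 + 0.03944 + 0.28198 - 0.03620 = 0.15092 ≈ 0.1509 bits

These ARE equal here. Q is P with outcomes relabeled (Q(1) = P(3), Q(2) = P(4), Q(3) = P(1), Q(4) = P(2)) by a relabeling that is its own inverse, so the two sums contain exactly the same terms in a different order. This is a special case — KL divergence is not symmetric in general: D_KL(P||Q) ≠ D_KL(Q||P) for most P, Q.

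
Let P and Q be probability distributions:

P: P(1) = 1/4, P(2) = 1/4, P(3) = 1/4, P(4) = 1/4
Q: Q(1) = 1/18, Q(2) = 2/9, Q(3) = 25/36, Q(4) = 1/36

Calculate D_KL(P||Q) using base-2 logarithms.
1.0090 bits

D_KL(P||Q) = Σ P(x) log₂(P(x)/Q(x))

Computing term by term:
  P(1)·log₂(P(1)/Q(1)) = (1/4)·log₂((1/4)/(1/18)) = 0.54248
  P(2)·log₂(P(2)/Q(2)) = (1/4)·log₂((1/4)/(2/9)) = 0.04248
  P(3)·log₂(P(3)/Q(3)) = (1/4)·log₂((1/4)/(25/36)) = -0.36848
  P(4)·log₂(P(4)/Q(4)) = (1/4)·log₂((1/4)/(1/36)) = 0.79248

D_KL(P||Q) = 0.54248 + 0.04248 - 0.36848 + 0.79248 = 1.00896 ≈ 1.0090 bits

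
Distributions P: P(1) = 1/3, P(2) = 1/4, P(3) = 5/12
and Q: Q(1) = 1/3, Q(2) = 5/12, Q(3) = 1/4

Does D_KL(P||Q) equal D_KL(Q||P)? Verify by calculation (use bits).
D_KL(P||Q) = 0.1228 bits, D_KL(Q||P) = 0.1228 bits. Yes — for this pair D_KL(P||Q) = D_KL(Q||P).

D_KL(P||Q) = Σ P(x) log₂(P(x)/Q(x))

Computing term by term:
  P(1)·log₂(P(1)/Q(1)) = (1/3)·log₂((1/3)/(1/3)) = 0.00000
  P(2)·log₂(P(2)/Q(2)) = (1/4)·log₂((1/4)/(5/12)) = -0.18424
  P(3)·log₂(P(3)/Q(3)) = (5/12)·log₂((5/12)/(1/4)) = 0.30707

D_KL(P||Q) = 0.00000 - 0.18424 + 0.30707 = 0.12283 ≈ 0.1228 bits

D_KL(Q||P) = Σ Q(x) log₂(Q(x)/P(x))

Computing term by term:
  Q(1)·log₂(Q(1)/P(1)) = (1/3)·log₂((1/3)/(1/3)) = 0.00000
  Q(2)·log₂(Q(2)/P(2)) = (5/12)·log₂((5/12)/(1/4)) = 0.30707
  Q(3)·log₂(Q(3)/P(3)) = (1/4)·log₂((1/4)/(5/12)) = -0.18424

D_KL(Q||P) = 0.00000 + 0.30707 - 0.18424 = 0.12283 ≈ 0.1228 bits

These ARE equal here. Q is P with outcomes relabeled (Q(2) = P(3), Q(3) = P(2)) by a relabeling that is its own inverse, so the two sums contain exactly the same terms in a different order. This is a special case — KL divergence is not symmetric in general: D_KL(P||Q) ≠ D_KL(Q||P) for most P, Q.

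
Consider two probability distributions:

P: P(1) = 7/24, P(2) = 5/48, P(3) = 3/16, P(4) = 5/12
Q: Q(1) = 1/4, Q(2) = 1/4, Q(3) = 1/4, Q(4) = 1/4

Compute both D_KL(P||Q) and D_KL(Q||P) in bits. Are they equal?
D_KL(P||Q) = 0.1625 bits, D_KL(Q||P) = 0.1797 bits. No, they are not equal.

D_KL(P||Q) = Σ P(x) log₂(P(x)/Q(x))

Computing term by term:
  P(1)·log₂(P(1)/Q(1)) = (7/24)·log₂((7/24)/(1/4)) = 0.06486
  P(2)·log₂(P(2)/Q(2)) = (5/48)·log₂((5/48)/(1/4)) = -0.13157
  P(3)·log₂(P(3)/Q(3)) = (3/16)·log₂((3/16)/(1/4)) = -0.07782
  P(4)·log₂(P(4)/Q(4)) = (5/12)·log₂((5/12)/(1/4)) = 0.30707

D_KL(P||Q) = 0.06486 - 0.13157 - 0.07782 + 0.30707 = 0.16254 ≈ 0.1625 bits

D_KL(Q||P) = Σ Q(x) log₂(Q(x)/P(x))

Computing term by term:
  Q(1)·log₂(Q(1)/P(1)) = (1/4)·log₂((1/4)/(7/24)) = -0.05560
  Q(2)·log₂(Q(2)/P(2)) = (1/4)·log₂((1/4)/(5/48)) = 0.31576
  Q(3)·log₂(Q(3)/P(3)) = (1/4)·log₂((1/4)/(3/16)) = 0.10376
  Q(4)·log₂(Q(4)/P(4)) = (1/4)·log₂((1/4)/(5/12)) = -0.18424

D_KL(Q||P) = -0.05560 + 0.31576 + 0.10376 - 0.18424 = 0.17968 ≈ 0.1797 bits

These are NOT equal (difference: 0.0172 bits). KL divergence is asymmetric: D_KL(P||Q) ≠ D_KL(Q||P) in general.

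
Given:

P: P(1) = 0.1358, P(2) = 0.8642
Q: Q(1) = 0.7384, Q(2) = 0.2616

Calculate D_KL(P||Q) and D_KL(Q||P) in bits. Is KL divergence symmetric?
D_KL(P||Q) = 1.1581 bits, D_KL(Q||P) = 1.3529 bits. No, KL divergence is not symmetric.

D_KL(P||Q) = Σ P(x) log₂(P(x)/Q(x))

Computing term by term:
  P(1)·log₂(P(1)/Q(1)) = 0.1358·log₂(0.1358/0.7384) = -0.33175
  P(2)·log₂(P(2)/Q(2)) = 0.8642·log₂(0.8642/0.2616) = 1.48988

D_KL(P||Q) = -0.33175 + 1.48988 = 1.15813 ≈ 1.1581 bits

D_KL(Q||P) = Σ Q(x) log₂(Q(x)/P(x))

Computing term by term:
  Q(1)·log₂(Q(1)/P(1)) = 0.7384·log₂(0.7384/0.1358) = 1.80385
  Q(2)·log₂(Q(2)/P(2)) = 0.2616·log₂(0.2616/0.8642) = -0.45100

D_KL(Q||P) = 1.80385 - 0.45100 = 1.35285 ≈ 1.3529 bits

These are NOT equal (difference: 0.1948 bits). KL divergence is asymmetric: D_KL(P||Q) ≠ D_KL(Q||P) in general.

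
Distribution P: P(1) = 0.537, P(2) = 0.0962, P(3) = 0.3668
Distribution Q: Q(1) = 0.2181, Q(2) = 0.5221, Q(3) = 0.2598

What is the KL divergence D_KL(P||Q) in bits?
0.6458 bits

D_KL(P||Q) = Σ P(x) log₂(P(x)/Q(x))

Computing term by term:
  P(1)·log₂(P(1)/Q(1)) = 0.537·log₂(0.537/0.2181) = 0.69806
  P(2)·log₂(P(2)/Q(2)) = 0.0962·log₂(0.0962/0.5221) = -0.23475
  P(3)·log₂(P(3)/Q(3)) = 0.3668·log₂(0.3668/0.2598) = 0.18252

D_KL(P||Q) = 0.69806 - 0.23475 + 0.18252 = 0.64583 ≈ 0.6458 bits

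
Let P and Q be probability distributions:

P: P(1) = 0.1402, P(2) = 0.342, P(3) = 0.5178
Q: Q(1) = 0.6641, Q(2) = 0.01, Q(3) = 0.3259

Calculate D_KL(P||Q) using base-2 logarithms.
1.7741 bits

D_KL(P||Q) = Σ P(x) log₂(P(x)/Q(x))

Computing term by term:
  P(1)·log₂(P(1)/Q(1)) = 0.1402·log₂(0.1402/0.6641) = -0.31460
  P(2)·log₂(P(2)/Q(2)) = 0.342·log₂(0.342/0.01) = 1.74281
  P(3)·log₂(P(3)/Q(3)) = 0.5178·log₂(0.5178/0.3259) = 0.34587

D_KL(P||Q) = -0.31460 + 1.74281 + 0.34587 = 1.77408 ≈ 1.7741 bits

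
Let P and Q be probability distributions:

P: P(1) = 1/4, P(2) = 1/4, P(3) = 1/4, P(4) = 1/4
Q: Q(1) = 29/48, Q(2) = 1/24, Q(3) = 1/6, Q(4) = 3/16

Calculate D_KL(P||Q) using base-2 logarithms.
0.5780 bits

D_KL(P||Q) = Σ P(x) log₂(P(x)/Q(x))

Computing term by term:
  P(1)·log₂(P(1)/Q(1)) = (1/4)·log₂((1/4)/(29/48)) = -0.31825
  P(2)·log₂(P(2)/Q(2)) = (1/4)·log₂((1/4)/(1/24)) = 0.64624
  P(3)·log₂(P(3)/Q(3)) = (1/4)·log₂((1/4)/(1/6)) = 0.14624
  P(4)·log₂(P(4)/Q(4)) = (1/4)·log₂((1/4)/(3/16)) = 0.10376

D_KL(P||Q) = -0.31825 + 0.64624 + 0.14624 + 0.10376 = 0.57799 ≈ 0.5780 bits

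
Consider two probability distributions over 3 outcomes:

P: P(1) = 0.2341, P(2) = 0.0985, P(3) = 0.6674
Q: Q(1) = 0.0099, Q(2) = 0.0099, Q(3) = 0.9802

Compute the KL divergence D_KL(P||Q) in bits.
1.0247 bits

D_KL(P||Q) = Σ P(x) log₂(P(x)/Q(x))

Computing term by term:
  P(1)·log₂(P(1)/Q(1)) = 0.2341·log₂(0.2341/0.0099) = 1.06833
  P(2)·log₂(P(2)/Q(2)) = 0.0985·log₂(0.0985/0.0099) = 0.32649
  P(3)·log₂(P(3)/Q(3)) = 0.6674·log₂(0.6674/0.9802) = -0.37009

D_KL(P||Q) = 1.06833 + 0.32649 - 0.37009 = 1.02473 ≈ 1.0247 bits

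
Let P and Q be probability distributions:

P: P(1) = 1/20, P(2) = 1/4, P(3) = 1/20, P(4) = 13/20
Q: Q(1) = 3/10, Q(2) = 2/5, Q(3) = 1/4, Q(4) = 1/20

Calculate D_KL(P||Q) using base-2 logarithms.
1.9904 bits

D_KL(P||Q) = Σ P(x) log₂(P(x)/Q(x))

Computing term by term:
  P(1)·log₂(P(1)/Q(1)) = (1/20)·log₂((1/20)/(3/10)) = -0.12925
  P(2)·log₂(P(2)/Q(2)) = (1/4)·log₂((1/4)/(2/5)) = -0.16952
  P(3)·log₂(P(3)/Q(3)) = (1/20)·log₂((1/20)/(1/4)) = -0.11610
  P(4)·log₂(P(4)/Q(4)) = (13/20)·log₂((13/20)/(1/20)) = 2.40529

D_KL(P||Q) = -0.12925 - 0.16952 - 0.11610 + 2.40529 = 1.99042 ≈ 1.9904 bits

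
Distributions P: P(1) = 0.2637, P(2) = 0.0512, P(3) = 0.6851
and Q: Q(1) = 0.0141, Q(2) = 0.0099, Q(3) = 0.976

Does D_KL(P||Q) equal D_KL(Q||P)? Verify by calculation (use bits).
D_KL(P||Q) = 0.8858 bits, D_KL(Q||P) = 0.4153 bits. No — D_KL(P||Q) ≠ D_KL(Q||P) for this pair.

D_KL(P||Q) = Σ P(x) log₂(P(x)/Q(x))

Computing term by term:
  P(1)·log₂(P(1)/Q(1)) = 0.2637·log₂(0.2637/0.0141) = 1.11417
  P(2)·log₂(P(2)/Q(2)) = 0.0512·log₂(0.0512/0.0099) = 0.12138
  P(3)·log₂(P(3)/Q(3)) = 0.6851·log₂(0.6851/0.976) = -0.34979

D_KL(P||Q) = 1.11417 + 0.12138 - 0.34979 = 0.88576 ≈ 0.8858 bits

D_KL(Q||P) = Σ Q(x) log₂(Q(x)/P(x))

Computing term by term:
  Q(1)·log₂(Q(1)/P(1)) = 0.0141·log₂(0.0141/0.2637) = -0.05957
  Q(2)·log₂(Q(2)/P(2)) = 0.0099·log₂(0.0099/0.0512) = -0.02347
  Q(3)·log₂(Q(3)/P(3)) = 0.976·log₂(0.976/0.6851) = 0.49831

D_KL(Q||P) = -0.05957 - 0.02347 + 0.49831 = 0.41527 ≈ 0.4153 bits

These are NOT equal (difference: 0.4705 bits). KL divergence is asymmetric: D_KL(P||Q) ≠ D_KL(Q||P) in general.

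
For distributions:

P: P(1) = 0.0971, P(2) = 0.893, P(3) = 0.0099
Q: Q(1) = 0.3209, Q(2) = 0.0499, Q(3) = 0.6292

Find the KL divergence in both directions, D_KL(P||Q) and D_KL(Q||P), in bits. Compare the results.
D_KL(P||Q) = 3.4895 bits, D_KL(Q||P) = 4.1146 bits. D_KL(Q||P) is larger than D_KL(P||Q) by 0.6251 bits; the two directions differ.

D_KL(P||Q) = Σ P(x) log₂(P(x)/Q(x))

Computing term by term:
  P(1)·log₂(P(1)/Q(1)) = 0.0971·log₂(0.0971/0.3209) = -0.16746
  P(2)·log₂(P(2)/Q(2)) = 0.893·log₂(0.893/0.0499) = 3.71626
  P(3)·log₂(P(3)/Q(3)) = 0.0099·log₂(0.0099/0.6292) = -0.05930

D_KL(P||Q) = -0.16746 + 3.71626 - 0.05930 = 3.48950 ≈ 3.4895 bits

D_KL(Q||P) = Σ Q(x) log₂(Q(x)/P(x))

Computing term by term:
  Q(1)·log₂(Q(1)/P(1)) = 0.3209·log₂(0.3209/0.0971) = 0.55342
  Q(2)·log₂(Q(2)/P(2)) = 0.0499·log₂(0.0499/0.893) = -0.20766
  Q(3)·log₂(Q(3)/P(3)) = 0.6292·log₂(0.6292/0.0099) = 3.76887

D_KL(Q||P) = 0.55342 - 0.20766 + 3.76887 = 4.11463 ≈ 4.1146 bits

These are NOT equal (difference: 0.6251 bits). KL divergence is asymmetric: D_KL(P||Q) ≠ D_KL(Q||P) in general.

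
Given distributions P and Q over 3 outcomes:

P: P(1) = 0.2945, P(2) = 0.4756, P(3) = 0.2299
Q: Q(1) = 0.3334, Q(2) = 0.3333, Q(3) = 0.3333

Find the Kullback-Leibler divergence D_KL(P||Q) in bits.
0.0681 bits

D_KL(P||Q) = Σ P(x) log₂(P(x)/Q(x))

Computing term by term:
  P(1)·log₂(P(1)/Q(1)) = 0.2945·log₂(0.2945/0.3334) = -0.05271
  P(2)·log₂(P(2)/Q(2)) = 0.4756·log₂(0.4756/0.3333) = 0.24395
  P(3)·log₂(P(3)/Q(3)) = 0.2299·log₂(0.2299/0.3333) = -0.12318

D_KL(P||Q) = -0.05271 + 0.24395 - 0.12318 = 0.06806 ≈ 0.0681 bits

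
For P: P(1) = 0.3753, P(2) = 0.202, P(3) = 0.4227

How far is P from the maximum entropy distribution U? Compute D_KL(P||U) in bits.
0.0631 bits

U(i) = 1/3 for all i

D_KL(P||U) = Σ P(x) log₂(P(x) / (1/3))
           = Σ P(x) log₂(P(x)) + log₂(3)
           = log₂(3) - H(P)

H(P) = -Σ P(x) log₂(P(x)):
  -P(1)·log₂(P(1)) = -(0.3753)·log₂(0.3753) = 0.53063
  -P(2)·log₂(P(2)) = -(0.202)·log₂(0.202) = 0.46613
  -P(3)·log₂(P(3)) = -(0.4227)·log₂(0.4227) = 0.52512
H(P) = 0.53063 + 0.46613 + 0.52512 = 1.52188 bits

log₂(3) = 1.58496 bits

D_KL(P||U) = 1.58496 - 1.52188 = 0.06308 ≈ 0.0631 bits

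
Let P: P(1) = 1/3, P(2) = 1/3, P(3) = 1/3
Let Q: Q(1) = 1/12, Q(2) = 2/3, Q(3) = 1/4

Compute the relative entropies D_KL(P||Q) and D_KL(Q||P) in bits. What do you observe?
D_KL(P||Q) = 0.4717 bits, D_KL(Q||P) = 0.3962 bits. The two directions give different values (D_KL(P||Q) exceeds D_KL(Q||P) by 0.0755 bits): KL divergence is asymmetric.

D_KL(P||Q) = Σ P(x) log₂(P(x)/Q(x))

Computing term by term:
  P(1)·log₂(P(1)/Q(1)) = (1/3)·log₂((1/3)/(1/12)) = 0.66667
  P(2)·log₂(P(2)/Q(2)) = (1/3)·log₂((1/3)/(2/3)) = -0.33333
  P(3)·log₂(P(3)/Q(3)) = (1/3)·log₂((1/3)/(1/4)) = 0.13835

D_KL(P||Q) = 0.66667 - 0.33333 + 0.13835 = 0.47169 ≈ 0.4717 bits

D_KL(Q||P) = Σ Q(x) log₂(Q(x)/P(x))

Computing term by term:
  Q(1)·log₂(Q(1)/P(1)) = (1/12)·log₂((1/12)/(1/3)) = -0.16667
  Q(2)·log₂(Q(2)/P(2)) = (2/3)·log₂((2/3)/(1/3)) = 0.66667
  Q(3)·log₂(Q(3)/P(3)) = (1/4)·log₂((1/4)/(1/3)) = -0.10376

D_KL(Q||P) = -0.16667 + 0.66667 - 0.10376 = 0.39624 ≈ 0.3962 bits

These are NOT equal (difference: 0.0755 bits). KL divergence is asymmetric: D_KL(P||Q) ≠ D_KL(Q||P) in general.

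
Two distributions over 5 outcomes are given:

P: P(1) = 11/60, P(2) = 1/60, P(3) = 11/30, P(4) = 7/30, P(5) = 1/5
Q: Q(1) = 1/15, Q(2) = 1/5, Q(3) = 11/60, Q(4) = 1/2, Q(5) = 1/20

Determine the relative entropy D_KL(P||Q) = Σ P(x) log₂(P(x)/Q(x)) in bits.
0.7179 bits

D_KL(P||Q) = Σ P(x) log₂(P(x)/Q(x))

Computing term by term:
  P(1)·log₂(P(1)/Q(1)) = (11/60)·log₂((11/60)/(1/15)) = 0.26756
  P(2)·log₂(P(2)/Q(2)) = (1/60)·log₂((1/60)/(1/5)) = -0.05975
  P(3)·log₂(P(3)/Q(3)) = (11/30)·log₂((11/30)/(11/60)) = 0.36667
  P(4)·log₂(P(4)/Q(4)) = (7/30)·log₂((7/30)/(1/2)) = -0.25656
  P(5)·log₂(P(5)/Q(5)) = (1/5)·log₂((1/5)/(1/20)) = 0.40000

D_KL(P||Q) = 0.26756 - 0.05975 + 0.36667 - 0.25656 + 0.40000 = 0.71792 ≈ 0.7179 bits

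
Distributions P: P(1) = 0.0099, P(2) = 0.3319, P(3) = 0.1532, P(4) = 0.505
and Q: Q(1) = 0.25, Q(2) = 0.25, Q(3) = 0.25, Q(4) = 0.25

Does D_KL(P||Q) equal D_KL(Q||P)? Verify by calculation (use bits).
D_KL(P||Q) = 0.4936 bits, D_KL(Q||P) = 0.9854 bits. No — D_KL(P||Q) ≠ D_KL(Q||P) for this pair.

D_KL(P||Q) = Σ P(x) log₂(P(x)/Q(x))

Computing term by term:
  P(1)·log₂(P(1)/Q(1)) = 0.0099·log₂(0.0099/0.25) = -0.04612
  P(2)·log₂(P(2)/Q(2)) = 0.3319·log₂(0.3319/0.25) = 0.13569
  P(3)·log₂(P(3)/Q(3)) = 0.1532·log₂(0.1532/0.25) = -0.10824
  P(4)·log₂(P(4)/Q(4)) = 0.505·log₂(0.505/0.25) = 0.51225

D_KL(P||Q) = -0.04612 + 0.13569 - 0.10824 + 0.51225 = 0.49358 ≈ 0.4936 bits

D_KL(Q||P) = Σ Q(x) log₂(Q(x)/P(x))

Computing term by term:
  Q(1)·log₂(Q(1)/P(1)) = 0.25·log₂(0.25/0.0099) = 1.16459
  Q(2)·log₂(Q(2)/P(2)) = 0.25·log₂(0.25/0.3319) = -0.10221
  Q(3)·log₂(Q(3)/P(3)) = 0.25·log₂(0.25/0.1532) = 0.17663
  Q(4)·log₂(Q(4)/P(4)) = 0.25·log₂(0.25/0.505) = -0.25359

D_KL(Q||P) = 1.16459 - 0.10221 + 0.17663 - 0.25359 = 0.98542 ≈ 0.9854 bits

These are NOT equal (difference: 0.4918 bits). KL divergence is asymmetric: D_KL(P||Q) ≠ D_KL(Q||P) in general.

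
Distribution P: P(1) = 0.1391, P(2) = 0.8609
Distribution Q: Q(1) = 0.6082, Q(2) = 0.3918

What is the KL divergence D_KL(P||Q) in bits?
0.6817 bits

D_KL(P||Q) = Σ P(x) log₂(P(x)/Q(x))

Computing term by term:
  P(1)·log₂(P(1)/Q(1)) = 0.1391·log₂(0.1391/0.6082) = -0.29606
  P(2)·log₂(P(2)/Q(2)) = 0.8609·log₂(0.8609/0.3918) = 0.97775

D_KL(P||Q) = -0.29606 + 0.97775 = 0.68169 ≈ 0.6817 bits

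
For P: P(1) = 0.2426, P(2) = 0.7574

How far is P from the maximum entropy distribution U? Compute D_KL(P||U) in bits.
0.2007 bits

U(i) = 1/2 for all i

D_KL(P||U) = Σ P(x) log₂(P(x) / (1/2))
           = Σ P(x) log₂(P(x)) + log₂(2)
           = log₂(2) - H(P)

H(P) = -Σ P(x) log₂(P(x)):
  -P(1)·log₂(P(1)) = -(0.2426)·log₂(0.2426) = 0.49572
  -P(2)·log₂(P(2)) = -(0.7574)·log₂(0.7574) = 0.30362
H(P) = 0.49572 + 0.30362 = 0.79934 bits

log₂(2) = 1.00000 bits

D_KL(P||U) = 1.00000 - 0.79934 = 0.20066 ≈ 0.2007 bits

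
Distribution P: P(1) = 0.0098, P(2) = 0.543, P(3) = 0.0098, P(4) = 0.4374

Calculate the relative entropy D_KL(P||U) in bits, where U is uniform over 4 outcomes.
0.8690 bits

U(i) = 1/4 for all i

D_KL(P||U) = Σ P(x) log₂(P(x) / (1/4))
           = Σ P(x) log₂(P(x)) + log₂(4)
           = log₂(4) - H(P)

H(P) = -Σ P(x) log₂(P(x)):
  -P(1)·log₂(P(1)) = -(0.0098)·log₂(0.0098) = 0.06540
  -P(2)·log₂(P(2)) = -(0.543)·log₂(0.543) = 0.47837
  -P(3)·log₂(P(3)) = -(0.0098)·log₂(0.0098) = 0.06540
  -P(4)·log₂(P(4)) = -(0.4374)·log₂(0.4374) = 0.52181
H(P) = 0.06540 + 0.47837 + 0.06540 + 0.52181 = 1.13098 bits

log₂(4) = 2.00000 bits

D_KL(P||U) = 2.00000 - 1.13098 = 0.86902 ≈ 0.8690 bits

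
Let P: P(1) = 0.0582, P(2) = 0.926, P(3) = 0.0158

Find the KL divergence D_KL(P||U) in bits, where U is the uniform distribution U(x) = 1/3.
1.1489 bits

U(i) = 1/3 for all i

D_KL(P||U) = Σ P(x) log₂(P(x) / (1/3))
           = Σ P(x) log₂(P(x)) + log₂(3)
           = log₂(3) - H(P)

H(P) = -Σ P(x) log₂(P(x)):
  -P(1)·log₂(P(1)) = -(0.0582)·log₂(0.0582) = 0.23879
  -P(2)·log₂(P(2)) = -(0.926)·log₂(0.926) = 0.10271
  -P(3)·log₂(P(3)) = -(0.0158)·log₂(0.0158) = 0.09455
H(P) = 0.23879 + 0.10271 + 0.09455 = 0.43605 bits

log₂(3) = 1.58496 bits

D_KL(P||U) = 1.58496 - 0.43605 = 1.14891 ≈ 1.1489 bits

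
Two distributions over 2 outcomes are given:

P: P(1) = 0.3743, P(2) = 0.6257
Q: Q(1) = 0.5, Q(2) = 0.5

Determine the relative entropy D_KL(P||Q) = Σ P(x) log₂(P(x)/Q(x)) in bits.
0.0461 bits

D_KL(P||Q) = Σ P(x) log₂(P(x)/Q(x))

Computing term by term:
  P(1)·log₂(P(1)/Q(1)) = 0.3743·log₂(0.3743/0.5) = -0.15636
  P(2)·log₂(P(2)/Q(2)) = 0.6257·log₂(0.6257/0.5) = 0.20244

D_KL(P||Q) = -0.15636 + 0.20244 = 0.04608 ≈ 0.0461 bits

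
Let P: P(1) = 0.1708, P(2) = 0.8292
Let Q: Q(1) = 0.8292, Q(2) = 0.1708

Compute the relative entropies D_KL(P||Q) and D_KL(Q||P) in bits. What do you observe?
D_KL(P||Q) = 1.5008 bits, D_KL(Q||P) = 1.5008 bits. The two directions give the same value here, because Q is a self-inverse relabeling of P; in general KL divergence is asymmetric.

D_KL(P||Q) = Σ P(x) log₂(P(x)/Q(x))

Computing term by term:
  P(1)·log₂(P(1)/Q(1)) = 0.1708·log₂(0.1708/0.8292) = -0.38932
  P(2)·log₂(P(2)/Q(2)) = 0.8292·log₂(0.8292/0.1708) = 1.89009

D_KL(P||Q) = -0.38932 + 1.89009 = 1.50077 ≈ 1.5008 bits

D_KL(Q||P) = Σ Q(x) log₂(Q(x)/P(x))

Computing term by term:
  Q(1)·log₂(Q(1)/P(1)) = 0.8292·log₂(0.8292/0.1708) = 1.89009
  Q(2)·log₂(Q(2)/P(2)) = 0.1708·log₂(0.1708/0.8292) = -0.38932

D_KL(Q||P) = 1.89009 - 0.38932 = 1.50077 ≈ 1.5008 bits

These ARE equal here. Q is P with outcomes relabeled (Q(1) = P(2), Q(2) = P(1)) by a relabeling that is its own inverse, so the two sums contain exactly the same terms in a different order. This is a special case — KL divergence is not symmetric in general: D_KL(P||Q) ≠ D_KL(Q||P) for most P, Q.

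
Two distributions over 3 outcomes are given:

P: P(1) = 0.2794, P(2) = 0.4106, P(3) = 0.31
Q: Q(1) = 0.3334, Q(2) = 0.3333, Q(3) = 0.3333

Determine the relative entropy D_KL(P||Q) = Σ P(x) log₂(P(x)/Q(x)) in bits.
0.0199 bits

D_KL(P||Q) = Σ P(x) log₂(P(x)/Q(x))

Computing term by term:
  P(1)·log₂(P(1)/Q(1)) = 0.2794·log₂(0.2794/0.3334) = -0.07123
  P(2)·log₂(P(2)/Q(2)) = 0.4106·log₂(0.4106/0.3333) = 0.12355
  P(3)·log₂(P(3)/Q(3)) = 0.31·log₂(0.31/0.3333) = -0.03241

D_KL(P||Q) = -0.07123 + 0.12355 - 0.03241 = 0.01991 ≈ 0.0199 bits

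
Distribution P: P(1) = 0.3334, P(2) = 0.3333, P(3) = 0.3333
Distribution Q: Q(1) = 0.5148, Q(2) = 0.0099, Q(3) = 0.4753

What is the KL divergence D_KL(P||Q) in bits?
1.3113 bits

D_KL(P||Q) = Σ P(x) log₂(P(x)/Q(x))

Computing term by term:
  P(1)·log₂(P(1)/Q(1)) = 0.3334·log₂(0.3334/0.5148) = -0.20896
  P(2)·log₂(P(2)/Q(2)) = 0.3333·log₂(0.3333/0.0099) = 1.69091
  P(3)·log₂(P(3)/Q(3)) = 0.3333·log₂(0.3333/0.4753) = -0.17066

D_KL(P||Q) = -0.20896 + 1.69091 - 0.17066 = 1.31129 ≈ 1.3113 bits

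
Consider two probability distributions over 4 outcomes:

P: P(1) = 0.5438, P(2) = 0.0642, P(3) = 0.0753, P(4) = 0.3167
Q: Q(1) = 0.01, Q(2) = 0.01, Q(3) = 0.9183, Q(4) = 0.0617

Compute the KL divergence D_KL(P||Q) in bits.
3.7829 bits

D_KL(P||Q) = Σ P(x) log₂(P(x)/Q(x))

Computing term by term:
  P(1)·log₂(P(1)/Q(1)) = 0.5438·log₂(0.5438/0.01) = 3.13501
  P(2)·log₂(P(2)/Q(2)) = 0.0642·log₂(0.0642/0.01) = 0.17222
  P(3)·log₂(P(3)/Q(3)) = 0.0753·log₂(0.0753/0.9183) = -0.27170
  P(4)·log₂(P(4)/Q(4)) = 0.3167·log₂(0.3167/0.0617) = 0.74734

D_KL(P||Q) = 3.13501 + 0.17222 - 0.27170 + 0.74734 = 3.78287 ≈ 3.7829 bits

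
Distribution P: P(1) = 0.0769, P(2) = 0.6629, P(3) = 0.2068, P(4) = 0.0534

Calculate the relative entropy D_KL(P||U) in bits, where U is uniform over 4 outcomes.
0.6263 bits

U(i) = 1/4 for all i

D_KL(P||U) = Σ P(x) log₂(P(x) / (1/4))
           = Σ P(x) log₂(P(x)) + log₂(4)
           = log₂(4) - H(P)

H(P) = -Σ P(x) log₂(P(x)):
  -P(1)·log₂(P(1)) = -(0.0769)·log₂(0.0769) = 0.28460
  -P(2)·log₂(P(2)) = -(0.6629)·log₂(0.6629) = 0.39319
  -P(3)·log₂(P(3)) = -(0.2068)·log₂(0.2068) = 0.47020
  -P(4)·log₂(P(4)) = -(0.0534)·log₂(0.0534) = 0.22572
H(P) = 0.28460 + 0.39319 + 0.47020 + 0.22572 = 1.37371 bits

log₂(4) = 2.00000 bits

D_KL(P||U) = 2.00000 - 1.37371 = 0.62629 ≈ 0.6263 bits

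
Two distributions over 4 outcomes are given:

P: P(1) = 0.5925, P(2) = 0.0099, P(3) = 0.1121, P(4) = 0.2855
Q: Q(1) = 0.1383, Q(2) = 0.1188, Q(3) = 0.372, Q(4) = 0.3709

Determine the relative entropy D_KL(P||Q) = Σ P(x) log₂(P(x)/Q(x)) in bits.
0.9064 bits

D_KL(P||Q) = Σ P(x) log₂(P(x)/Q(x))

Computing term by term:
  P(1)·log₂(P(1)/Q(1)) = 0.5925·log₂(0.5925/0.1383) = 1.24367
  P(2)·log₂(P(2)/Q(2)) = 0.0099·log₂(0.0099/0.1188) = -0.03549
  P(3)·log₂(P(3)/Q(3)) = 0.1121·log₂(0.1121/0.372) = -0.19399
  P(4)·log₂(P(4)/Q(4)) = 0.2855·log₂(0.2855/0.3709) = -0.10779

D_KL(P||Q) = 1.24367 - 0.03549 - 0.19399 - 0.10779 = 0.90640 ≈ 0.9064 bits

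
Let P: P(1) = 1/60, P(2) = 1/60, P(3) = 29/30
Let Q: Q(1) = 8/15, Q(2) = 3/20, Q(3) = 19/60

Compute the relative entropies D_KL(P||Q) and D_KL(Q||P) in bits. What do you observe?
D_KL(P||Q) = 1.4202 bits, D_KL(Q||P) = 2.6323 bits. The two directions give different values (D_KL(Q||P) exceeds D_KL(P||Q) by 1.2121 bits): KL divergence is asymmetric.

D_KL(P||Q) = Σ P(x) log₂(P(x)/Q(x))

Computing term by term:
  P(1)·log₂(P(1)/Q(1)) = (1/60)·log₂((1/60)/(8/15)) = -0.08333
  P(2)·log₂(P(2)/Q(2)) = (1/60)·log₂((1/60)/(3/20)) = -0.05283
  P(3)·log₂(P(3)/Q(3)) = (29/30)·log₂((29/30)/(19/60)) = 1.55639

D_KL(P||Q) = -0.08333 - 0.05283 + 1.55639 = 1.42023 ≈ 1.4202 bits

D_KL(Q||P) = Σ Q(x) log₂(Q(x)/P(x))

Computing term by term:
  Q(1)·log₂(Q(1)/P(1)) = (8/15)·log₂((8/15)/(1/60)) = 2.66667
  Q(2)·log₂(Q(2)/P(2)) = (3/20)·log₂((3/20)/(1/60)) = 0.47549
  Q(3)·log₂(Q(3)/P(3)) = (19/60)·log₂((19/60)/(29/30)) = -0.50985

D_KL(Q||P) = 2.66667 + 0.47549 - 0.50985 = 2.63231 ≈ 2.6323 bits

These are NOT equal (difference: 1.2121 bits). KL divergence is asymmetric: D_KL(P||Q) ≠ D_KL(Q||P) in general.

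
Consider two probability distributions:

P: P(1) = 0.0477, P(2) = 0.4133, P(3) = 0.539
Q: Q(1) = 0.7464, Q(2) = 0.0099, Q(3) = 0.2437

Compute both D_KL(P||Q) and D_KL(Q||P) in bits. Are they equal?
D_KL(P||Q) = 2.6530 bits, D_KL(Q||P) = 2.6293 bits. No, they are not equal.

D_KL(P||Q) = Σ P(x) log₂(P(x)/Q(x))

Computing term by term:
  P(1)·log₂(P(1)/Q(1)) = 0.0477·log₂(0.0477/0.7464) = -0.18927
  P(2)·log₂(P(2)/Q(2)) = 0.4133·log₂(0.4133/0.0099) = 2.22505
  P(3)·log₂(P(3)/Q(3)) = 0.539·log₂(0.539/0.2437) = 0.61725

D_KL(P||Q) = -0.18927 + 2.22505 + 0.61725 = 2.65303 ≈ 2.6530 bits

D_KL(Q||P) = Σ Q(x) log₂(Q(x)/P(x))

Computing term by term:
  Q(1)·log₂(Q(1)/P(1)) = 0.7464·log₂(0.7464/0.0477) = 2.96163
  Q(2)·log₂(Q(2)/P(2)) = 0.0099·log₂(0.0099/0.4133) = -0.05330
  Q(3)·log₂(Q(3)/P(3)) = 0.2437·log₂(0.2437/0.539) = -0.27908

D_KL(Q||P) = 2.96163 - 0.05330 - 0.27908 = 2.62925 ≈ 2.6293 bits

These are NOT equal (difference: 0.0237 bits). KL divergence is asymmetric: D_KL(P||Q) ≠ D_KL(Q||P) in general.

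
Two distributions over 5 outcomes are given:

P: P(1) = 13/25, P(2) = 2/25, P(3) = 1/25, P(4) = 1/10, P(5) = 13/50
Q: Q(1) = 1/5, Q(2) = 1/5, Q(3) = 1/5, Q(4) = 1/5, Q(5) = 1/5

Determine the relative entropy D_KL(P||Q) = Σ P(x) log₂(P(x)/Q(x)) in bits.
0.5166 bits

D_KL(P||Q) = Σ P(x) log₂(P(x)/Q(x))

Computing term by term:
  P(1)·log₂(P(1)/Q(1)) = (13/25)·log₂((13/25)/(1/5)) = 0.71683
  P(2)·log₂(P(2)/Q(2)) = (2/25)·log₂((2/25)/(1/5)) = -0.10575
  P(3)·log₂(P(3)/Q(3)) = (1/25)·log₂((1/25)/(1/5)) = -0.09288
  P(4)·log₂(P(4)/Q(4)) = (1/10)·log₂((1/10)/(1/5)) = -0.10000
  P(5)·log₂(P(5)/Q(5)) = (13/50)·log₂((13/50)/(1/5)) = 0.09841

D_KL(P||Q) = 0.71683 - 0.10575 - 0.09288 - 0.10000 + 0.09841 = 0.51661 ≈ 0.5166 bits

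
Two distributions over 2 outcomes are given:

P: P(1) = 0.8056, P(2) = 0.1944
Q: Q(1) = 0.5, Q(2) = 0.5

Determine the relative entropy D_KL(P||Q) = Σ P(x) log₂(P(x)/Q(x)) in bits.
0.2894 bits

D_KL(P||Q) = Σ P(x) log₂(P(x)/Q(x))

Computing term by term:
  P(1)·log₂(P(1)/Q(1)) = 0.8056·log₂(0.8056/0.5) = 0.55436
  P(2)·log₂(P(2)/Q(2)) = 0.1944·log₂(0.1944/0.5) = -0.26495

D_KL(P||Q) = 0.55436 - 0.26495 = 0.28941 ≈ 0.2894 bits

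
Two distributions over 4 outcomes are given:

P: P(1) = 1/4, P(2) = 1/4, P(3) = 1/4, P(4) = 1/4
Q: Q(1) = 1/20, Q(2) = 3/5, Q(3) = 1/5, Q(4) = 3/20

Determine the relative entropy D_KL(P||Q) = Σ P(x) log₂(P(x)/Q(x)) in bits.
0.5294 bits

D_KL(P||Q) = Σ P(x) log₂(P(x)/Q(x))

Computing term by term:
  P(1)·log₂(P(1)/Q(1)) = (1/4)·log₂((1/4)/(1/20)) = 0.58048
  P(2)·log₂(P(2)/Q(2)) = (1/4)·log₂((1/4)/(3/5)) = -0.31576
  P(3)·log₂(P(3)/Q(3)) = (1/4)·log₂((1/4)/(1/5)) = 0.08048
  P(4)·log₂(P(4)/Q(4)) = (1/4)·log₂((1/4)/(3/20)) = 0.18424

D_KL(P||Q) = 0.58048 - 0.31576 + 0.08048 + 0.18424 = 0.52944 ≈ 0.5294 bits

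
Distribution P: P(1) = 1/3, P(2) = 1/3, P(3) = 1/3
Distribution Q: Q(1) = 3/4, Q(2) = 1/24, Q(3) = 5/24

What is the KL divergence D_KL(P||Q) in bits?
0.8360 bits

D_KL(P||Q) = Σ P(x) log₂(P(x)/Q(x))

Computing term by term:
  P(1)·log₂(P(1)/Q(1)) = (1/3)·log₂((1/3)/(3/4)) = -0.38998
  P(2)·log₂(P(2)/Q(2)) = (1/3)·log₂((1/3)/(1/24)) = 1.00000
  P(3)·log₂(P(3)/Q(3)) = (1/3)·log₂((1/3)/(5/24)) = 0.22602

D_KL(P||Q) = -0.38998 + 1.00000 + 0.22602 = 0.83604 ≈ 0.8360 bits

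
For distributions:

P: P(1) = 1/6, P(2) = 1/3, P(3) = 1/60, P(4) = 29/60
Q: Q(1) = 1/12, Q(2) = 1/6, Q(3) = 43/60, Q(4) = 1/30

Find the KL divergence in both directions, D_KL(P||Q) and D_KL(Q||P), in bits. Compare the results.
D_KL(P||Q) = 2.2743 bits, D_KL(Q||P) = 3.5102 bits. D_KL(Q||P) is larger than D_KL(P||Q) by 1.2359 bits; the two directions differ.

D_KL(P||Q) = Σ P(x) log₂(P(x)/Q(x))

Computing term by term:
  P(1)·log₂(P(1)/Q(1)) = (1/6)·log₂((1/6)/(1/12)) = 0.16667
  P(2)·log₂(P(2)/Q(2)) = (1/3)·log₂((1/3)/(1/6)) = 0.33333
  P(3)·log₂(P(3)/Q(3)) = (1/60)·log₂((1/60)/(43/60)) = -0.09044
  P(4)·log₂(P(4)/Q(4)) = (29/60)·log₂((29/60)/(1/30)) = 1.86469

D_KL(P||Q) = 0.16667 + 0.33333 - 0.09044 + 1.86469 = 2.27425 ≈ 2.2743 bits

D_KL(Q||P) = Σ Q(x) log₂(Q(x)/P(x))

Computing term by term:
  Q(1)·log₂(Q(1)/P(1)) = (1/12)·log₂((1/12)/(1/6)) = -0.08333
  Q(2)·log₂(Q(2)/P(2)) = (1/6)·log₂((1/6)/(1/3)) = -0.16667
  Q(3)·log₂(Q(3)/P(3)) = (43/60)·log₂((43/60)/(1/60)) = 3.88882
  Q(4)·log₂(Q(4)/P(4)) = (1/30)·log₂((1/30)/(29/60)) = -0.12860

D_KL(Q||P) = -0.08333 - 0.16667 + 3.88882 - 0.12860 = 3.51022 ≈ 3.5102 bits

These are NOT equal (difference: 1.2359 bits). KL divergence is asymmetric: D_KL(P||Q) ≠ D_KL(Q||P) in general.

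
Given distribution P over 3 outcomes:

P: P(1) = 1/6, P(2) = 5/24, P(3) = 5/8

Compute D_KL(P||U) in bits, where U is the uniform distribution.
0.2589 bits

U(i) = 1/3 for all i

D_KL(P||U) = Σ P(x) log₂(P(x) / (1/3))
           = Σ P(x) log₂(P(x)) + log₂(3)
           = log₂(3) - H(P)

H(P) = -Σ P(x) log₂(P(x)):
  -P(1)·log₂(P(1)) = -(1/6)·log₂(1/6) = 0.43083
  -P(2)·log₂(P(2)) = -(5/24)·log₂(5/24) = 0.47147
  -P(3)·log₂(P(3)) = -(5/8)·log₂(5/8) = 0.42379
H(P) = 0.43083 + 0.47147 + 0.42379 = 1.32609 bits

log₂(3) = 1.58496 bits

D_KL(P||U) = 1.58496 - 1.32609 = 0.25887 ≈ 0.2589 bits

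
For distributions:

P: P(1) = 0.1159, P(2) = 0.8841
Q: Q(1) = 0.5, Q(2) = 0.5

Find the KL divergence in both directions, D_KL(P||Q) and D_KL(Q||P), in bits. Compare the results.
D_KL(P||Q) = 0.4825 bits, D_KL(Q||P) = 0.6434 bits. D_KL(Q||P) is larger than D_KL(P||Q) by 0.1609 bits; the two directions differ.

D_KL(P||Q) = Σ P(x) log₂(P(x)/Q(x))

Computing term by term:
  P(1)·log₂(P(1)/Q(1)) = 0.1159·log₂(0.1159/0.5) = -0.24444
  P(2)·log₂(P(2)/Q(2)) = 0.8841·log₂(0.8841/0.5) = 0.72698

D_KL(P||Q) = -0.24444 + 0.72698 = 0.48254 ≈ 0.4825 bits

D_KL(Q||P) = Σ Q(x) log₂(Q(x)/P(x))

Computing term by term:
  Q(1)·log₂(Q(1)/P(1)) = 0.5·log₂(0.5/0.1159) = 1.05452
  Q(2)·log₂(Q(2)/P(2)) = 0.5·log₂(0.5/0.8841) = -0.41114

D_KL(Q||P) = 1.05452 - 0.41114 = 0.64338 ≈ 0.6434 bits

These are NOT equal (difference: 0.1609 bits). KL divergence is asymmetric: D_KL(P||Q) ≠ D_KL(Q||P) in general.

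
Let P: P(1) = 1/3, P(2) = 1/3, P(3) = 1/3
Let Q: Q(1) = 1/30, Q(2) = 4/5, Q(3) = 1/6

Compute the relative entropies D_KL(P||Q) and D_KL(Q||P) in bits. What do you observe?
D_KL(P||Q) = 1.0196 bits, D_KL(Q||P) = 0.7330 bits. The two directions give different values (D_KL(P||Q) exceeds D_KL(Q||P) by 0.2866 bits): KL divergence is asymmetric.

D_KL(P||Q) = Σ P(x) log₂(P(x)/Q(x))

Computing term by term:
  P(1)·log₂(P(1)/Q(1)) = (1/3)·log₂((1/3)/(1/30)) = 1.10731
  P(2)·log₂(P(2)/Q(2)) = (1/3)·log₂((1/3)/(4/5)) = -0.42101
  P(3)·log₂(P(3)/Q(3)) = (1/3)·log₂((1/3)/(1/6)) = 0.33333

D_KL(P||Q) = 1.10731 - 0.42101 + 0.33333 = 1.01963 ≈ 1.0196 bits

D_KL(Q||P) = Σ Q(x) log₂(Q(x)/P(x))

Computing term by term:
  Q(1)·log₂(Q(1)/P(1)) = (1/30)·log₂((1/30)/(1/3)) = -0.11073
  Q(2)·log₂(Q(2)/P(2)) = (4/5)·log₂((4/5)/(1/3)) = 1.01043
  Q(3)·log₂(Q(3)/P(3)) = (1/6)·log₂((1/6)/(1/3)) = -0.16667

D_KL(Q||P) = -0.11073 + 1.01043 - 0.16667 = 0.73303 ≈ 0.7330 bits

These are NOT equal (difference: 0.2866 bits). KL divergence is asymmetric: D_KL(P||Q) ≠ D_KL(Q||P) in general.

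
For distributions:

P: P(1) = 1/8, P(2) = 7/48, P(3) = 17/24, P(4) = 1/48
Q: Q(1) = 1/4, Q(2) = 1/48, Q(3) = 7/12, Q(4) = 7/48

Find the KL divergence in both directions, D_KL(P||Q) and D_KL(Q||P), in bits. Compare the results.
D_KL(P||Q) = 0.4243 bits, D_KL(Q||P) = 0.4375 bits. D_KL(Q||P) is larger than D_KL(P||Q) by 0.0132 bits; the two directions differ.

D_KL(P||Q) = Σ P(x) log₂(P(x)/Q(x))

Computing term by term:
  P(1)·log₂(P(1)/Q(1)) = (1/8)·log₂((1/8)/(1/4)) = -0.12500
  P(2)·log₂(P(2)/Q(2)) = (7/48)·log₂((7/48)/(1/48)) = 0.40941
  P(3)·log₂(P(3)/Q(3)) = (17/24)·log₂((17/24)/(7/12)) = 0.19841
  P(4)·log₂(P(4)/Q(4)) = (1/48)·log₂((1/48)/(7/48)) = -0.05849

D_KL(P||Q) = -0.12500 + 0.40941 + 0.19841 - 0.05849 = 0.42433 ≈ 0.4243 bits

D_KL(Q||P) = Σ Q(x) log₂(Q(x)/P(x))

Computing term by term:
  Q(1)·log₂(Q(1)/P(1)) = (1/4)·log₂((1/4)/(1/8)) = 0.25000
  Q(2)·log₂(Q(2)/P(2)) = (1/48)·log₂((1/48)/(7/48)) = -0.05849
  Q(3)·log₂(Q(3)/P(3)) = (7/12)·log₂((7/12)/(17/24)) = -0.16340
  Q(4)·log₂(Q(4)/P(4)) = (7/48)·log₂((7/48)/(1/48)) = 0.40941

D_KL(Q||P) = 0.25000 - 0.05849 - 0.16340 + 0.40941 = 0.43752 ≈ 0.4375 bits

These are NOT equal (difference: 0.0132 bits). KL divergence is asymmetric: D_KL(P||Q) ≠ D_KL(Q||P) in general.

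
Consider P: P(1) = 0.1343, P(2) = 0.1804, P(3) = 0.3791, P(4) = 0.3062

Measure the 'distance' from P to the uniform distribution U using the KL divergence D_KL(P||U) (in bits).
0.1120 bits

U(i) = 1/4 for all i

D_KL(P||U) = Σ P(x) log₂(P(x) / (1/4))
           = Σ P(x) log₂(P(x)) + log₂(4)
           = log₂(4) - H(P)

H(P) = -Σ P(x) log₂(P(x)):
  -P(1)·log₂(P(1)) = -(0.1343)·log₂(0.1343) = 0.38900
  -P(2)·log₂(P(2)) = -(0.1804)·log₂(0.1804) = 0.44572
  -P(3)·log₂(P(3)) = -(0.3791)·log₂(0.3791) = 0.53049
  -P(4)·log₂(P(4)) = -(0.3062)·log₂(0.3062) = 0.52282
H(P) = 0.38900 + 0.44572 + 0.53049 + 0.52282 = 1.88803 bits

log₂(4) = 2.00000 bits

D_KL(P||U) = 2.00000 - 1.88803 = 0.11197 ≈ 0.1120 bits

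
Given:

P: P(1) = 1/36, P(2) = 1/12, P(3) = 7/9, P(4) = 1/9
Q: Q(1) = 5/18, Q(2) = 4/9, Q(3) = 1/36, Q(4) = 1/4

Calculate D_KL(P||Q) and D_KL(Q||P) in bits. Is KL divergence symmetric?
D_KL(P||Q) = 3.3155 bits, D_KL(Q||P) = 2.1551 bits. No, KL divergence is not symmetric.

D_KL(P||Q) = Σ P(x) log₂(P(x)/Q(x))

Computing term by term:
  P(1)·log₂(P(1)/Q(1)) = (1/36)·log₂((1/36)/(5/18)) = -0.09228
  P(2)·log₂(P(2)/Q(2)) = (1/12)·log₂((1/12)/(4/9)) = -0.20125
  P(3)·log₂(P(3)/Q(3)) = (7/9)·log₂((7/9)/(1/36)) = 3.73905
  P(4)·log₂(P(4)/Q(4)) = (1/9)·log₂((1/9)/(1/4)) = -0.12999

D_KL(P||Q) = -0.09228 - 0.20125 + 3.73905 - 0.12999 = 3.31553 ≈ 3.3155 bits

D_KL(Q||P) = Σ Q(x) log₂(Q(x)/P(x))

Computing term by term:
  Q(1)·log₂(Q(1)/P(1)) = (5/18)·log₂((5/18)/(1/36)) = 0.92276
  Q(2)·log₂(Q(2)/P(2)) = (4/9)·log₂((4/9)/(1/12)) = 1.07335
  Q(3)·log₂(Q(3)/P(3)) = (1/36)·log₂((1/36)/(7/9)) = -0.13354
  Q(4)·log₂(Q(4)/P(4)) = (1/4)·log₂((1/4)/(1/9)) = 0.29248

D_KL(Q||P) = 0.92276 + 1.07335 - 0.13354 + 0.29248 = 2.15505 ≈ 2.1551 bits

These are NOT equal (difference: 1.1604 bits). KL divergence is asymmetric: D_KL(P||Q) ≠ D_KL(Q||P) in general.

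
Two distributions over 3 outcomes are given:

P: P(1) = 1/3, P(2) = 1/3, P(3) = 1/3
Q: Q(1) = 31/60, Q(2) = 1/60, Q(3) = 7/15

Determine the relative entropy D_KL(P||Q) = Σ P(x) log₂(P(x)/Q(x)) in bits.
1.0681 bits

D_KL(P||Q) = Σ P(x) log₂(P(x)/Q(x))

Computing term by term:
  P(1)·log₂(P(1)/Q(1)) = (1/3)·log₂((1/3)/(31/60)) = -0.21076
  P(2)·log₂(P(2)/Q(2)) = (1/3)·log₂((1/3)/(1/60)) = 1.44064
  P(3)·log₂(P(3)/Q(3)) = (1/3)·log₂((1/3)/(7/15)) = -0.16181

D_KL(P||Q) = -0.21076 + 1.44064 - 0.16181 = 1.06807 ≈ 1.0681 bits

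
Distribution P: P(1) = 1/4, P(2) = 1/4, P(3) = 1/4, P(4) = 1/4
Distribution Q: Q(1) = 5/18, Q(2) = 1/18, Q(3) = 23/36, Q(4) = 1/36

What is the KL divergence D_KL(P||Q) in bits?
0.9586 bits

D_KL(P||Q) = Σ P(x) log₂(P(x)/Q(x))

Computing term by term:
  P(1)·log₂(P(1)/Q(1)) = (1/4)·log₂((1/4)/(5/18)) = -0.03800
  P(2)·log₂(P(2)/Q(2)) = (1/4)·log₂((1/4)/(1/18)) = 0.54248
  P(3)·log₂(P(3)/Q(3)) = (1/4)·log₂((1/4)/(23/36)) = -0.33841
  P(4)·log₂(P(4)/Q(4)) = (1/4)·log₂((1/4)/(1/36)) = 0.79248

D_KL(P||Q) = -0.03800 + 0.54248 - 0.33841 + 0.79248 = 0.95855 ≈ 0.9586 bits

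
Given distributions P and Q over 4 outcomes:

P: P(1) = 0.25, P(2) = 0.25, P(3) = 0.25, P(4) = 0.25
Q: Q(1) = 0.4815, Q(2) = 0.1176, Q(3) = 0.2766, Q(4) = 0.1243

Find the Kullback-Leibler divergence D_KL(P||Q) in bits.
0.2512 bits

D_KL(P||Q) = Σ P(x) log₂(P(x)/Q(x))

Computing term by term:
  P(1)·log₂(P(1)/Q(1)) = 0.25·log₂(0.25/0.4815) = -0.23640
  P(2)·log₂(P(2)/Q(2)) = 0.25·log₂(0.25/0.1176) = 0.27201
  P(3)·log₂(P(3)/Q(3)) = 0.25·log₂(0.25/0.2766) = -0.03647
  P(4)·log₂(P(4)/Q(4)) = 0.25·log₂(0.25/0.1243) = 0.25203

D_KL(P||Q) = -0.23640 + 0.27201 - 0.03647 + 0.25203 = 0.25117 ≈ 0.2512 bits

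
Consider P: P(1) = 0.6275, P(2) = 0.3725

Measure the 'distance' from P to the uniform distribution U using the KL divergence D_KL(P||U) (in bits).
0.0474 bits

U(i) = 1/2 for all i

D_KL(P||U) = Σ P(x) log₂(P(x) / (1/2))
           = Σ P(x) log₂(P(x)) + log₂(2)
           = log₂(2) - H(P)

H(P) = -Σ P(x) log₂(P(x)):
  -P(1)·log₂(P(1)) = -(0.6275)·log₂(0.6275) = 0.42188
  -P(2)·log₂(P(2)) = -(0.3725)·log₂(0.3725) = 0.53070
H(P) = 0.42188 + 0.53070 = 0.95258 bits

log₂(2) = 1.00000 bits

D_KL(P||U) = 1.00000 - 0.95258 = 0.04742 ≈ 0.0474 bits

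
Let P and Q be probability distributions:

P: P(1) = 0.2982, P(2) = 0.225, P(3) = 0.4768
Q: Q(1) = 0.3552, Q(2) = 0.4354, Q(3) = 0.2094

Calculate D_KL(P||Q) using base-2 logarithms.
0.2765 bits

D_KL(P||Q) = Σ P(x) log₂(P(x)/Q(x))

Computing term by term:
  P(1)·log₂(P(1)/Q(1)) = 0.2982·log₂(0.2982/0.3552) = -0.07525
  P(2)·log₂(P(2)/Q(2)) = 0.225·log₂(0.225/0.4354) = -0.21429
  P(3)·log₂(P(3)/Q(3)) = 0.4768·log₂(0.4768/0.2094) = 0.56602

D_KL(P||Q) = -0.07525 - 0.21429 + 0.56602 = 0.27648 ≈ 0.2765 bits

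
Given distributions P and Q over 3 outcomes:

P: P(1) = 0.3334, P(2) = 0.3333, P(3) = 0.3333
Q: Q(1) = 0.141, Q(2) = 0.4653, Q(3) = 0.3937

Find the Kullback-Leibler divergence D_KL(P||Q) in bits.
0.1734 bits

D_KL(P||Q) = Σ P(x) log₂(P(x)/Q(x))

Computing term by term:
  P(1)·log₂(P(1)/Q(1)) = 0.3334·log₂(0.3334/0.141) = 0.41394
  P(2)·log₂(P(2)/Q(2)) = 0.3333·log₂(0.3333/0.4653) = -0.16043
  P(3)·log₂(P(3)/Q(3)) = 0.3333·log₂(0.3333/0.3937) = -0.08008

D_KL(P||Q) = 0.41394 - 0.16043 - 0.08008 = 0.17343 ≈ 0.1734 bits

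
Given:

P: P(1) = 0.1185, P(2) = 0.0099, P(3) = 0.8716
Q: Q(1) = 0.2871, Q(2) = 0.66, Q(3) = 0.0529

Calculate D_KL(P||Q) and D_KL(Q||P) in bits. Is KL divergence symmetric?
D_KL(P||Q) = 3.3120 bits, D_KL(Q||P) = 4.1516 bits. No, KL divergence is not symmetric.

D_KL(P||Q) = Σ P(x) log₂(P(x)/Q(x))

Computing term by term:
  P(1)·log₂(P(1)/Q(1)) = 0.1185·log₂(0.1185/0.2871) = -0.15128
  P(2)·log₂(P(2)/Q(2)) = 0.0099·log₂(0.0099/0.66) = -0.05998
  P(3)·log₂(P(3)/Q(3)) = 0.8716·log₂(0.8716/0.0529) = 3.52329

D_KL(P||Q) = -0.15128 - 0.05998 + 3.52329 = 3.31203 ≈ 3.3120 bits

D_KL(Q||P) = Σ Q(x) log₂(Q(x)/P(x))

Computing term by term:
  Q(1)·log₂(Q(1)/P(1)) = 0.2871·log₂(0.2871/0.1185) = 0.36653
  Q(2)·log₂(Q(2)/P(2)) = 0.66·log₂(0.66/0.0099) = 3.99887
  Q(3)·log₂(Q(3)/P(3)) = 0.0529·log₂(0.0529/0.8716) = -0.21384

D_KL(Q||P) = 0.36653 + 3.99887 - 0.21384 = 4.15156 ≈ 4.1516 bits

These are NOT equal (difference: 0.8396 bits). KL divergence is asymmetric: D_KL(P||Q) ≠ D_KL(Q||P) in general.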